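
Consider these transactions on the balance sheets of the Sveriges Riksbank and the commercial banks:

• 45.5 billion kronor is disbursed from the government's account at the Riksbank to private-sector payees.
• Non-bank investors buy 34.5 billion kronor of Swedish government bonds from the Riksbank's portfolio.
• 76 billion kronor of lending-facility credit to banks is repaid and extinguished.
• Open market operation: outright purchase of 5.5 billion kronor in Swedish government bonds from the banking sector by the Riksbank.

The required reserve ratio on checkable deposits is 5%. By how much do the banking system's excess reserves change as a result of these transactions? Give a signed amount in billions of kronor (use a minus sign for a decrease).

-60.05 billion

Government spending 45.5 billion kronor: reserves +45.5B, deposits +45.5B.
Asset sale (to non-banks) 34.5 billion kronor: reserves −34.5B, deposits −34.5B.
Discount-window repayment 76 billion kronor: reserves −76B, deposits 0.
OMO purchase (from banks) 5.5 billion kronor: reserves +5.5B, deposits 0.
Totals: Δreserves = −59.5B, Δdeposits = +11B.
Δrequired reserves = 5% × +11B = +0.55B.
Δexcess reserves = Δreserves − Δrequired = −59.5B − (+0.55B) = -60.05 billion.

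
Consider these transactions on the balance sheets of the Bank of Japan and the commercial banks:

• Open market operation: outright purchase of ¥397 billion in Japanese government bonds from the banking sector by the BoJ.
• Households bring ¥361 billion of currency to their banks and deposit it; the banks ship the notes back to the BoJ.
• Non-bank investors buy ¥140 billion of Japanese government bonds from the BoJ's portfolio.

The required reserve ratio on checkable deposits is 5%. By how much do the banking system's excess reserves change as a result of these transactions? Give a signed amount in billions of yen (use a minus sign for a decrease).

+¥606.95 billion

OMO purchase (from banks) ¥397 billion: reserves +¥397B, deposits 0.
Currency deposit ¥361 billion: reserves +¥361B, deposits +¥361B.
Asset sale (to non-banks) ¥140 billion: reserves −¥140B, deposits −¥140B.
Totals: Δreserves = +¥618B, Δdeposits = +¥221B.
Δrequired reserves = 5% × +¥221B = +¥11.05B.
Δexcess reserves = Δreserves − Δrequired = +¥618B − (+¥11.05B) = +¥606.95 billion.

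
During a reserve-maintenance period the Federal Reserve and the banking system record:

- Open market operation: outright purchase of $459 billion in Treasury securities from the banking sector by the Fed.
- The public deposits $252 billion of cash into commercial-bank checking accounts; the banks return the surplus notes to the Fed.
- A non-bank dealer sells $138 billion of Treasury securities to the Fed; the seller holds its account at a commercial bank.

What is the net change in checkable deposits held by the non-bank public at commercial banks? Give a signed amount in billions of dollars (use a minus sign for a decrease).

+$390 billion

Fed balance sheet:
  Assets:      Securities +$597B
  Liabilities: Bank reserves +$849B, Currency in circulation −$252B
Commercial banking system:
  Assets:      Reserves at CB +$849B, Securities −$459B
  Liabilities: Checkable deposits +$390B
So the change in checkable deposits held by the non-bank public at commercial banks is +$390 billion.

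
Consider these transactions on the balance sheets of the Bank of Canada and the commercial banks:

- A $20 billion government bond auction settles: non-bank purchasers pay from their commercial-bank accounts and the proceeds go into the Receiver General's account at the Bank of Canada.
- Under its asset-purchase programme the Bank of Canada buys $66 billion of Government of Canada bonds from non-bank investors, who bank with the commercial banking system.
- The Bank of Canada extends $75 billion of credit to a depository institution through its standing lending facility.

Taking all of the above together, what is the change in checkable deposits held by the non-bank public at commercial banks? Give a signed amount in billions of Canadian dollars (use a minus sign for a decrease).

Government account inflow $20 billion: non-bank counterparties' bank balances fall → −$20B.
Asset purchase (from non-banks) $66 billion: non-bank counterparties' bank balances rise → +$66B.
Discount-window loan $75 billion: the counterparty is a bank, so public deposits are unchanged → 0.
Net: −20 + 66 + 0 = +$46 billion.

+$46 billion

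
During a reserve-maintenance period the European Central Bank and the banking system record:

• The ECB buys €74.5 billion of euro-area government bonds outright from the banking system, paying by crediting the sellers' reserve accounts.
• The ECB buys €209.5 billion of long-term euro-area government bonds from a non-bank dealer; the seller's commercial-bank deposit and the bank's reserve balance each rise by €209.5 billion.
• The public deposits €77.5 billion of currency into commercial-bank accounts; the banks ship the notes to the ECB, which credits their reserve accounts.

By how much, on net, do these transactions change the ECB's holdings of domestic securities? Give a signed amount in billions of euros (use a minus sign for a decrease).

+€284 billion

ECB balance sheet:
  Assets:      Securities +€284B
  Liabilities: Bank reserves +€361.5B, Currency in circulation −€77.5B
So the change in the ECB's holdings of domestic securities is +€284 billion.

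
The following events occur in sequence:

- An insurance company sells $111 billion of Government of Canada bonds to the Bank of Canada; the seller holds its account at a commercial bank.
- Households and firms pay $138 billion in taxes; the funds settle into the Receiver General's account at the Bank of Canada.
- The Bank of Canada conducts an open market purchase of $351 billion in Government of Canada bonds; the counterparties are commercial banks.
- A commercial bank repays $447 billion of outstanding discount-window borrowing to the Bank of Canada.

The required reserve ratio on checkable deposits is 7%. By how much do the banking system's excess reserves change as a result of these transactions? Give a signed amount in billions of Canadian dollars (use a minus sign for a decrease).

Asset purchase (from non-banks) $111 billion: reserves +$111B, deposits +$111B.
Government account inflow $138 billion: reserves −$138B, deposits −$138B.
OMO purchase (from banks) $351 billion: reserves +$351B, deposits 0.
Discount-window repayment $447 billion: reserves −$447B, deposits 0.
Totals: Δreserves = −$123B, Δdeposits = −$27B.
Δrequired reserves = 7% × −$27B = −$1.89B.
Δexcess reserves = Δreserves − Δrequired = −$123B − (−$1.89B) = -$121.11 billion.

-$121.11 billion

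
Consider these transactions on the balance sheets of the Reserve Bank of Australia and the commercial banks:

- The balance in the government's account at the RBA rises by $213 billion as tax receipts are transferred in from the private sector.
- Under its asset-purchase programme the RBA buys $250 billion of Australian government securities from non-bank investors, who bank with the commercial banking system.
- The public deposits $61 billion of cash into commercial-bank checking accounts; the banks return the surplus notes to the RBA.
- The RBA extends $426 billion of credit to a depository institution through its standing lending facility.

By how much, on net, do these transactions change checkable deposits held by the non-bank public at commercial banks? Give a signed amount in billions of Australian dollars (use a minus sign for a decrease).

RBA balance sheet:
  Assets:      Securities +$250B, Loans to banks +$426B
  Liabilities: Bank reserves +$524B, Currency in circulation −$61B, Government deposits +$213B
Commercial banking system:
  Assets:      Reserves at CB +$524B
  Liabilities: Checkable deposits +$98B, Borrowings from CB +$426B
So the change in checkable deposits held by the non-bank public at commercial banks is +$98 billion.

+$98 billion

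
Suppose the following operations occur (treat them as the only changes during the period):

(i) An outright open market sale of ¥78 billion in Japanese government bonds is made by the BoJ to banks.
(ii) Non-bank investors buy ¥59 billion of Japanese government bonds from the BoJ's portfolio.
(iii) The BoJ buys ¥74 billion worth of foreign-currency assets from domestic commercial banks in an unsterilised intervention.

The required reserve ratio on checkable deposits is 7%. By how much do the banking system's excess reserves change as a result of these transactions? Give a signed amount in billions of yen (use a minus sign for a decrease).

-¥58.87 billion

OMO sale (to banks) ¥78 billion: reserves −¥78B, deposits 0.
Asset sale (to non-banks) ¥59 billion: reserves −¥59B, deposits −¥59B.
FX purchase ¥74 billion: reserves +¥74B, deposits 0.
Totals: Δreserves = −¥63B, Δdeposits = −¥59B.
Δrequired reserves = 7% × −¥59B = −¥4.13B.
Δexcess reserves = Δreserves − Δrequired = −¥63B − (−¥4.13B) = -¥58.87 billion.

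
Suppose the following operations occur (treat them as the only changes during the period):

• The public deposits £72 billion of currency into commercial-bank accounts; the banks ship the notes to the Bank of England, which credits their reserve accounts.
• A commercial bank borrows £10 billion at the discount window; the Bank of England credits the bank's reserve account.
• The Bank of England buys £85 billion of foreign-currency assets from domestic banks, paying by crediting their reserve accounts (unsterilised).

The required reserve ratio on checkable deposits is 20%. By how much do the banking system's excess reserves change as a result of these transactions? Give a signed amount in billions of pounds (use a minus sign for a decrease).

Currency deposit £72 billion: reserves +£72B, deposits +£72B.
Discount-window loan £10 billion: reserves +£10B, deposits 0.
FX purchase £85 billion: reserves +£85B, deposits 0.
Totals: Δreserves = +£167B, Δdeposits = +£72B.
Δrequired reserves = 20% × +£72B = +£14.4B.
Δexcess reserves = Δreserves − Δrequired = +£167B − (+£14.4B) = +£152.6 billion.

+£152.6 billion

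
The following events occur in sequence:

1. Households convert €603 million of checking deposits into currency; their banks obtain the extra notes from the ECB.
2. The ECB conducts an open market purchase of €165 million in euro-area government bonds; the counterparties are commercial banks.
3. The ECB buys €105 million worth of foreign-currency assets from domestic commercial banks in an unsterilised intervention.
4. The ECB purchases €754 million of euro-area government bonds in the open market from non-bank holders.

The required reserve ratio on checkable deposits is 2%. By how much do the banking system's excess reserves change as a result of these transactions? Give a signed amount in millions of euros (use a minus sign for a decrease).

Currency withdrawal €603 million: reserves −€603M, deposits −€603M.
OMO purchase (from banks) €165 million: reserves +€165M, deposits 0.
FX purchase €105 million: reserves +€105M, deposits 0.
Asset purchase (from non-banks) €754 million: reserves +€754M, deposits +€754M.
Totals: Δreserves = +€421M, Δdeposits = +€151M.
Δrequired reserves = 2% × +€151M = +€3.02M.
Δexcess reserves = Δreserves − Δrequired = +€421M − (+€3.02M) = +€417.98 million.

+€417.98 million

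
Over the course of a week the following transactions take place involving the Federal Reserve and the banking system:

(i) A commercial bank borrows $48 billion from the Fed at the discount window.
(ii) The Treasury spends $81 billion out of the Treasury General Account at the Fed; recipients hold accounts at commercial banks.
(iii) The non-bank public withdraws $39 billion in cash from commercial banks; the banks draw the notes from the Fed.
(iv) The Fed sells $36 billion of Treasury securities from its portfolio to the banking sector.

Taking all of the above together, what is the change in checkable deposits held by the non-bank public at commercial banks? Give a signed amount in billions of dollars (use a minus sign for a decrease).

+$42 billion

Fed balance sheet:
  Assets:      Securities −$36B, Loans to banks +$48B
  Liabilities: Bank reserves +$54B, Currency in circulation +$39B, Government deposits −$81B
Commercial banking system:
  Assets:      Reserves at CB +$54B, Securities +$36B
  Liabilities: Checkable deposits +$42B, Borrowings from CB +$48B
So the change in checkable deposits held by the non-bank public at commercial banks is +$42 billion.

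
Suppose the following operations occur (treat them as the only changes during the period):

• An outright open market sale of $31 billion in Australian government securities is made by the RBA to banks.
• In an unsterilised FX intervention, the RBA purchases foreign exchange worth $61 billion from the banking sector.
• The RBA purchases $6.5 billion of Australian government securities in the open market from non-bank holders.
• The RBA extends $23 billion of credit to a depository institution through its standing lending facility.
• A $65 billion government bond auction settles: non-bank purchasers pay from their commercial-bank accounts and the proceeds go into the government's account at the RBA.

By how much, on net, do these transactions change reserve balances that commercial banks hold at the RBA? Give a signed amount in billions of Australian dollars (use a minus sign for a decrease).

-$5.5 billion

OMO sale (to banks) $31 billion: the buying banks pay out of their reserve balances → −$31B.
FX purchase $61 billion: the RBA pays by crediting reserve accounts → +$61B.
Asset purchase (from non-banks) $6.5 billion: the RBA pays by crediting reserve accounts → +$6.5B.
Discount-window loan $23 billion: the loan is credited to the bank's reserve account → +$23B.
Government account inflow $65 billion: funds move from bank reserves into the government account → −$65B.
Net: −31 + 61 + 6.5 + 23 − 65 = -$5.5 billion.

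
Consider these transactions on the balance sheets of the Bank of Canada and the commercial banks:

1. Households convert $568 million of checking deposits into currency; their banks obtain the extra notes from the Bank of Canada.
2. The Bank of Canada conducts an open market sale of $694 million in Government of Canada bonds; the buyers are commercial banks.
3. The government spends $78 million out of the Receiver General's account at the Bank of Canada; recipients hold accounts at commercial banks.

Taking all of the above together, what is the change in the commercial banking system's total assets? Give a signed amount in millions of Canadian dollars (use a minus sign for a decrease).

Currency withdrawal $568 million: bank balance sheets shrink → −$568M.
OMO sale (to banks) $694 million: just an asset swap on bank balance sheets → 0.
Government spending $78 million: bank balance sheets expand → +$78M.
Net: −568 + 0 + 78 = -$490 million.

-$490 million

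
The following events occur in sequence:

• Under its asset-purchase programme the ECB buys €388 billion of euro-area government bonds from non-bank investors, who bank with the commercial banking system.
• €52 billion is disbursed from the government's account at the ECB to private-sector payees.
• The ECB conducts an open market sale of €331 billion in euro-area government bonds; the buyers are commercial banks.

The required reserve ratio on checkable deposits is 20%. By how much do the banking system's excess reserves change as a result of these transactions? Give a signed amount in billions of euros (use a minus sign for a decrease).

+€21 billion

Asset purchase (from non-banks) €388 billion: reserves +€388B, deposits +€388B.
Government spending €52 billion: reserves +€52B, deposits +€52B.
OMO sale (to banks) €331 billion: reserves −€331B, deposits 0.
Totals: Δreserves = +€109B, Δdeposits = +€440B.
Δrequired reserves = 20% × +€440B = +€88B.
Δexcess reserves = Δreserves − Δrequired = +€109B − (+€88B) = +€21 billion.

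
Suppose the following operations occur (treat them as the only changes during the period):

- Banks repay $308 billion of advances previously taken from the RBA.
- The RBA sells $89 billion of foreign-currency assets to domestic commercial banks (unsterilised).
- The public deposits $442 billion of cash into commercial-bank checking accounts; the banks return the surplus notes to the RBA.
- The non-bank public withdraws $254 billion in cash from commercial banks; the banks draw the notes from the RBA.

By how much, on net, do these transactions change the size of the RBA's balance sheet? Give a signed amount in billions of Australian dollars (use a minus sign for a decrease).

-$397 billion

RBA balance sheet:
  Assets:      Loans to banks −$308B, Foreign assets −$89B
  Liabilities: Bank reserves −$209B, Currency in circulation −$188B
Change in total RBA assets = -$397 billion.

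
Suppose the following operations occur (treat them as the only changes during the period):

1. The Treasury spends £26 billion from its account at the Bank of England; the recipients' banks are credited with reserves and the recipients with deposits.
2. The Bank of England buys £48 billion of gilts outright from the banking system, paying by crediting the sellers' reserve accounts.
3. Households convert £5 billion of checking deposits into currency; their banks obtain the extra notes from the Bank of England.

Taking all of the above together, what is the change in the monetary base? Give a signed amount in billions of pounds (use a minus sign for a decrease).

+£74 billion

Bank of England balance sheet:
  Assets:      Securities +£48B
  Liabilities: Bank reserves +£69B, Currency in circulation +£5B, Government deposits −£26B
Commercial banking system:
  Assets:      Reserves at CB +£69B, Securities −£48B
  Liabilities: Checkable deposits +£21B
Monetary base = currency + reserves: +£5B + (+£69B) = +£74 billion.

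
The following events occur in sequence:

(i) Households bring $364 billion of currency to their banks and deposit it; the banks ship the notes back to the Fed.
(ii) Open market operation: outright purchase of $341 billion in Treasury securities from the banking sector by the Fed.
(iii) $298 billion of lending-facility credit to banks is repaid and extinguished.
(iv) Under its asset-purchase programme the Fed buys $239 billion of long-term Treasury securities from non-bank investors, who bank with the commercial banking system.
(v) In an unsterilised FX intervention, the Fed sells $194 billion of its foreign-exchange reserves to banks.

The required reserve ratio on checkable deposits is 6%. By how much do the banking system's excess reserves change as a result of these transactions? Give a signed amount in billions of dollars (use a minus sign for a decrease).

+$415.82 billion

Currency deposit $364 billion: reserves +$364B, deposits +$364B.
OMO purchase (from banks) $341 billion: reserves +$341B, deposits 0.
Discount-window repayment $298 billion: reserves −$298B, deposits 0.
Asset purchase (from non-banks) $239 billion: reserves +$239B, deposits +$239B.
FX sale $194 billion: reserves −$194B, deposits 0.
Totals: Δreserves = +$452B, Δdeposits = +$603B.
Δrequired reserves = 6% × +$603B = +$36.18B.
Δexcess reserves = Δreserves − Δrequired = +$452B − (+$36.18B) = +$415.82 billion.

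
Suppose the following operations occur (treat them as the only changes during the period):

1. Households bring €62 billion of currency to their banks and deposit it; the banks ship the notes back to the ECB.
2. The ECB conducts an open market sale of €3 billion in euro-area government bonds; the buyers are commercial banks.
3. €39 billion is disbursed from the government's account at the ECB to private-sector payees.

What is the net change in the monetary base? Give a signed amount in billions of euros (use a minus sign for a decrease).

ECB balance sheet:
  Assets:      Securities −€3B
  Liabilities: Bank reserves +€98B, Currency in circulation −€62B, Government deposits −€39B
Commercial banking system:
  Assets:      Reserves at CB +€98B, Securities +€3B
  Liabilities: Checkable deposits +€101B
Monetary base = currency + reserves: −€62B + (+€98B) = +€36 billion.

+€36 billion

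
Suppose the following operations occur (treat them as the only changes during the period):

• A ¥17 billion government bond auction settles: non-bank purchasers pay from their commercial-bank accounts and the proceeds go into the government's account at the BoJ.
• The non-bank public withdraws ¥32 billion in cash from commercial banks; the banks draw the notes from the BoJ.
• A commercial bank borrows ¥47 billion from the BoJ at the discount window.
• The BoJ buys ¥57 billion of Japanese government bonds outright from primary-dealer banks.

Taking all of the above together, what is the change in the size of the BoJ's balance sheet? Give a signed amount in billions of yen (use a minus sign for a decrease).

+¥104 billion

Government account inflow ¥17 billion: only the composition of liabilities changes → 0.
Currency withdrawal ¥32 billion: only the composition of liabilities changes → 0.
Discount-window loan ¥47 billion: a BoJ asset is acquired → +¥47B.
OMO purchase (from banks) ¥57 billion: a BoJ asset is acquired → +¥57B.
Net: 0 + 0 + 47 + 57 = +¥104 billion.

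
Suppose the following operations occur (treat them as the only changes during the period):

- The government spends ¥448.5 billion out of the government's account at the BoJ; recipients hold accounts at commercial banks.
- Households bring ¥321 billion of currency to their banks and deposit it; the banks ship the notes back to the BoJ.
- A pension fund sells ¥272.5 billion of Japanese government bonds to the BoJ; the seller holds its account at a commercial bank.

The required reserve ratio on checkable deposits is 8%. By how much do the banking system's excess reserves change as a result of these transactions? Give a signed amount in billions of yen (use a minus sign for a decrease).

+¥958.64 billion

Government spending ¥448.5 billion: reserves +¥448.5B, deposits +¥448.5B.
Currency deposit ¥321 billion: reserves +¥321B, deposits +¥321B.
Asset purchase (from non-banks) ¥272.5 billion: reserves +¥272.5B, deposits +¥272.5B.
Totals: Δreserves = +¥1042B, Δdeposits = +¥1042B.
Δrequired reserves = 8% × +¥1042B = +¥83.36B.
Δexcess reserves = Δreserves − Δrequired = +¥1042B − (+¥83.36B) = +¥958.64 billion.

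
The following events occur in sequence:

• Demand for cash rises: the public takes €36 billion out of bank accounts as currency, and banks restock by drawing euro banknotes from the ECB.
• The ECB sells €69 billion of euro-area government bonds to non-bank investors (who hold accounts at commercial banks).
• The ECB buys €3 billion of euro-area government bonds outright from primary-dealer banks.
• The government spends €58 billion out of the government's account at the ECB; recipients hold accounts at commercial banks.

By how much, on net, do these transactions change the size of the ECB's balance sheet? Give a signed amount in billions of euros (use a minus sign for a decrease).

ECB balance sheet:
  Assets:      Securities −€66B
  Liabilities: Bank reserves −€44B, Currency in circulation +€36B, Government deposits −€58B
Change in total ECB assets = -€66 billion.

-€66 billion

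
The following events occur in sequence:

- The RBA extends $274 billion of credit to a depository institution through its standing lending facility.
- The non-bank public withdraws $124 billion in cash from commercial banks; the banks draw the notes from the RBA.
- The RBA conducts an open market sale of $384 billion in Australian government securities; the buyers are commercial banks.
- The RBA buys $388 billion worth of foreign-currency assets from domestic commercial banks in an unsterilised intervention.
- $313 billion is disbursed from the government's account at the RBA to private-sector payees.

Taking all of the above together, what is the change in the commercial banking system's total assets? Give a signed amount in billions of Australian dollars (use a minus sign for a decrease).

Discount-window loan $274 billion: bank balance sheets expand → +$274B.
Currency withdrawal $124 billion: bank balance sheets shrink → −$124B.
OMO sale (to banks) $384 billion: just an asset swap on bank balance sheets → 0.
FX purchase $388 billion: just an asset swap on bank balance sheets → 0.
Government spending $313 billion: bank balance sheets expand → +$313B.
Net: 274 − 124 + 0 + 0 + 313 = +$463 billion.

+$463 billion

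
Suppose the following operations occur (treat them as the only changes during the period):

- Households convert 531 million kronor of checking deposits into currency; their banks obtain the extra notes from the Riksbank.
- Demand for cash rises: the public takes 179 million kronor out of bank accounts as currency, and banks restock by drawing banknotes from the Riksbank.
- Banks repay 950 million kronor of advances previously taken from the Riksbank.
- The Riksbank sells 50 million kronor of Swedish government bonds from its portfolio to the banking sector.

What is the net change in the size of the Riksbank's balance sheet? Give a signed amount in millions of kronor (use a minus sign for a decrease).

Currency withdrawal 531 million kronor: only the composition of liabilities changes → 0.
Currency withdrawal 179 million kronor: only the composition of liabilities changes → 0.
Discount-window repayment 950 million kronor: a Riksbank asset is shed → −950M.
OMO sale (to banks) 50 million kronor: a Riksbank asset is shed → −50M.
Net: 0 + 0 − 950 − 50 = -1000 million.

-1000 million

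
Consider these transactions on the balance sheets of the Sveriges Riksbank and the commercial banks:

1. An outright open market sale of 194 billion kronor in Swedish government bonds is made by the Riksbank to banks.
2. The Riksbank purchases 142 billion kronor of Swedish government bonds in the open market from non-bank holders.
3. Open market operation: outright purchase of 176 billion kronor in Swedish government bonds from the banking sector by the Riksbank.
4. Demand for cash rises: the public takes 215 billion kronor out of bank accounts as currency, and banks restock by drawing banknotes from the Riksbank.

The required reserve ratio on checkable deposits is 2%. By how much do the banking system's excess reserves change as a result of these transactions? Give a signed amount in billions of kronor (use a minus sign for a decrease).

-89.54 billion

OMO sale (to banks) 194 billion kronor: reserves −194B, deposits 0.
Asset purchase (from non-banks) 142 billion kronor: reserves +142B, deposits +142B.
OMO purchase (from banks) 176 billion kronor: reserves +176B, deposits 0.
Currency withdrawal 215 billion kronor: reserves −215B, deposits −215B.
Totals: Δreserves = −91B, Δdeposits = −73B.
Δrequired reserves = 2% × −73B = −1.46B.
Δexcess reserves = Δreserves − Δrequired = −91B − (−1.46B) = -89.54 billion.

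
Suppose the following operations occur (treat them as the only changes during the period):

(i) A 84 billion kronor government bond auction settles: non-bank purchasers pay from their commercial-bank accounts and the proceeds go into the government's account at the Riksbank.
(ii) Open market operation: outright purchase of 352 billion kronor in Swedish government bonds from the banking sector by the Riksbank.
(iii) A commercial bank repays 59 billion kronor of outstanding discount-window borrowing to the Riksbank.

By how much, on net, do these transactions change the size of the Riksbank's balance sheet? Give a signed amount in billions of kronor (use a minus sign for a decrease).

Government account inflow 84 billion kronor: only the composition of liabilities changes → 0.
OMO purchase (from banks) 352 billion kronor: a Riksbank asset is acquired → +352B.
Discount-window repayment 59 billion kronor: a Riksbank asset is shed → −59B.
Net: 0 + 352 − 59 = +293 billion.

+293 billion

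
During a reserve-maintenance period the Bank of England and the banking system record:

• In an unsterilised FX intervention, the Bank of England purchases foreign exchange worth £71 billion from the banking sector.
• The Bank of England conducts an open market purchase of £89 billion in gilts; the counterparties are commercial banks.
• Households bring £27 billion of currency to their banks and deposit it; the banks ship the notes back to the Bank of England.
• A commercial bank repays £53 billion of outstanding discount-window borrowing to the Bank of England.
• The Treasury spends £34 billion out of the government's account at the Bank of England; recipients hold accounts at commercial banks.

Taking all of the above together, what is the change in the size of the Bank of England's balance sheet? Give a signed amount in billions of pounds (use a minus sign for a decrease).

+£107 billion

FX purchase £71 billion: a Bank of England asset is acquired → +£71B.
OMO purchase (from banks) £89 billion: a Bank of England asset is acquired → +£89B.
Currency deposit £27 billion: only the composition of liabilities changes → 0.
Discount-window repayment £53 billion: a Bank of England asset is shed → −£53B.
Government spending £34 billion: only the composition of liabilities changes → 0.
Net: 71 + 89 + 0 − 53 + 0 = +£107 billion.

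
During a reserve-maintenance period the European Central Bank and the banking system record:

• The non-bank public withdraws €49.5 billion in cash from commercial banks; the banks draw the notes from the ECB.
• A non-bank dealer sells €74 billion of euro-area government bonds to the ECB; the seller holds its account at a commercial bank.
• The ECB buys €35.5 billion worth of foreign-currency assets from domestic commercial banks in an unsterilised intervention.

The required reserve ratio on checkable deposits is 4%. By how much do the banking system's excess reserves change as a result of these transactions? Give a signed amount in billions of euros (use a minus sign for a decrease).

+€59.02 billion

Currency withdrawal €49.5 billion: reserves −€49.5B, deposits −€49.5B.
Asset purchase (from non-banks) €74 billion: reserves +€74B, deposits +€74B.
FX purchase €35.5 billion: reserves +€35.5B, deposits 0.
Totals: Δreserves = +€60B, Δdeposits = +€24.5B.
Δrequired reserves = 4% × +€24.5B = +€0.98B.
Δexcess reserves = Δreserves − Δrequired = +€60B − (+€0.98B) = +€59.02 billion.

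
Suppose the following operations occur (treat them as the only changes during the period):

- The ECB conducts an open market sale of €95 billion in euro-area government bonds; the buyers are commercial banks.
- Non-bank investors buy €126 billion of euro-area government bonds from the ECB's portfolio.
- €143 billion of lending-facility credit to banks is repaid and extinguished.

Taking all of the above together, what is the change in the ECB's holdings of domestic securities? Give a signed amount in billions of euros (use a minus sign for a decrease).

-€221 billion

OMO sale (to banks) €95 billion: securities removed from the ECB's portfolio → −€95B.
Asset sale (to non-banks) €126 billion: securities removed from the ECB's portfolio → −€126B.
Discount-window repayment €143 billion: the ECB's securities portfolio is untouched → 0.
Net: −95 − 126 + 0 = -€221 billion.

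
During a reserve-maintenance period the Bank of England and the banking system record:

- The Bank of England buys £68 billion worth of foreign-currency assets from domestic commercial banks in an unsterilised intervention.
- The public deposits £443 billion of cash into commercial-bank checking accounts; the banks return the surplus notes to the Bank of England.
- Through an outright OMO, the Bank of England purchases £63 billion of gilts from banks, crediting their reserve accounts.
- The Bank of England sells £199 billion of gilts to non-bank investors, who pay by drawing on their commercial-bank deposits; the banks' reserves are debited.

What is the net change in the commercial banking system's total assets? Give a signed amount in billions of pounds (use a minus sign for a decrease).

+£244 billion

Bank of England balance sheet:
  Assets:      Securities −£136B, Foreign assets +£68B
  Liabilities: Bank reserves +£375B, Currency in circulation −£443B
Commercial banking system:
  Assets:      Reserves at CB +£375B, Securities −£63B, Foreign assets −£68B
  Liabilities: Checkable deposits +£244B
Change in total bank assets = +£244 billion.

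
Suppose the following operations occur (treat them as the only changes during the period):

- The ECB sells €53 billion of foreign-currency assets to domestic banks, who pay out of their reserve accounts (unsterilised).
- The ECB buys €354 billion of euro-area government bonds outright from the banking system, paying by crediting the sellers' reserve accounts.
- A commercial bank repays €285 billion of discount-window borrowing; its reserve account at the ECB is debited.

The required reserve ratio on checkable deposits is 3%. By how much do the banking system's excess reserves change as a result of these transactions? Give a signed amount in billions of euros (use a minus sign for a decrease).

+€16 billion

FX sale €53 billion: reserves −€53B, deposits 0.
OMO purchase (from banks) €354 billion: reserves +€354B, deposits 0.
Discount-window repayment €285 billion: reserves −€285B, deposits 0.
Totals: Δreserves = +€16B, Δdeposits = 0.
Δrequired reserves = 3% × 0 = 0.
Δexcess reserves = Δreserves − Δrequired = +€16B − (0) = +€16 billion.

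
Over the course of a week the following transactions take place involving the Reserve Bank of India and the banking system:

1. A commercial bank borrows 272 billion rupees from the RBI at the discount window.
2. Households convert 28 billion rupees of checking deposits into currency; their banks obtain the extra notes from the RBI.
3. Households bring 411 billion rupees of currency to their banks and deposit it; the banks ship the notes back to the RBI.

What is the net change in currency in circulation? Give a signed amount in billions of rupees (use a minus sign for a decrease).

-383 billion

Discount-window loan 272 billion rupees: no currency enters or leaves circulation → 0.
Currency withdrawal 28 billion rupees: notes leave the central bank → +28B.
Currency deposit 411 billion rupees: notes return to the central bank → −411B.
Net: 0 + 28 − 411 = -383 billion.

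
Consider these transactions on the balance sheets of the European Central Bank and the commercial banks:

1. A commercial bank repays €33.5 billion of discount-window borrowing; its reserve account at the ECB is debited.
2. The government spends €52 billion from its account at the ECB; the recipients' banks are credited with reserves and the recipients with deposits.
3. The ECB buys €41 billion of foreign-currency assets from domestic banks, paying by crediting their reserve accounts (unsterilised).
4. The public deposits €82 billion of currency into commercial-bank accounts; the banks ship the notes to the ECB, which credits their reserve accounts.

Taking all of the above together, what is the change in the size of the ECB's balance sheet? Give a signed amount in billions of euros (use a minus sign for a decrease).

Discount-window repayment €33.5 billion: an ECB asset is shed → −€33.5B.
Government spending €52 billion: only the composition of liabilities changes → 0.
FX purchase €41 billion: an ECB asset is acquired → +€41B.
Currency deposit €82 billion: only the composition of liabilities changes → 0.
Net: −33.5 + 0 + 41 + 0 = +€7.5 billion.

+€7.5 billion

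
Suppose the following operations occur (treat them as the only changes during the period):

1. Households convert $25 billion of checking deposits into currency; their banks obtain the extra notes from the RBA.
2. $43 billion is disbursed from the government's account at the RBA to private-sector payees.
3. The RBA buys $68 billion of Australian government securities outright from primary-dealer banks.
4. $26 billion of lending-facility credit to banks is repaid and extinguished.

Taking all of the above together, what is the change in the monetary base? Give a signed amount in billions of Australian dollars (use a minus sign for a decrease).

+$85 billion

Currency withdrawal $25 billion: just a shift between currency and reserves — both are base money → 0.
Government spending $43 billion: a non-base liability converts back to reserves → +$43B.
OMO purchase (from banks) $68 billion: RBA balance sheet expands → +$68B.
Discount-window repayment $26 billion: RBA balance sheet contracts → −$26B.
Net: 0 + 43 + 68 − 26 = +$85 billion.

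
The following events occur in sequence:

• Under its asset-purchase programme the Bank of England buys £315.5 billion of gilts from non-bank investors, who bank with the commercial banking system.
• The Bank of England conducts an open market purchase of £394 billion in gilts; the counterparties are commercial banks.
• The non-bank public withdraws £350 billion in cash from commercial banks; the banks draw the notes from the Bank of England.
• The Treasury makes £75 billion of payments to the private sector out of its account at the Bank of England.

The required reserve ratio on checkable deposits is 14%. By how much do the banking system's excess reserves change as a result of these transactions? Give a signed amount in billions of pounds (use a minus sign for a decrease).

Asset purchase (from non-banks) £315.5 billion: reserves +£315.5B, deposits +£315.5B.
OMO purchase (from banks) £394 billion: reserves +£394B, deposits 0.
Currency withdrawal £350 billion: reserves −£350B, deposits −£350B.
Government spending £75 billion: reserves +£75B, deposits +£75B.
Totals: Δreserves = +£434.5B, Δdeposits = +£40.5B.
Δrequired reserves = 14% × +£40.5B = +£5.67B.
Δexcess reserves = Δreserves − Δrequired = +£434.5B − (+£5.67B) = +£428.83 billion.

+£428.83 billion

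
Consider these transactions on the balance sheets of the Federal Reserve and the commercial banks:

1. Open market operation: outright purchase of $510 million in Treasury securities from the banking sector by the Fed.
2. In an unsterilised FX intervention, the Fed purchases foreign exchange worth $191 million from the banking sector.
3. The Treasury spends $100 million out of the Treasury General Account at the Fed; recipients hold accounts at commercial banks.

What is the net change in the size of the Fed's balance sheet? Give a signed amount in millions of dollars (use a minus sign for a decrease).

+$701 million

OMO purchase (from banks) $510 million: a Fed asset is acquired → +$510M.
FX purchase $191 million: a Fed asset is acquired → +$191M.
Government spending $100 million: only the composition of liabilities changes → 0.
Net: 510 + 191 + 0 = +$701 million.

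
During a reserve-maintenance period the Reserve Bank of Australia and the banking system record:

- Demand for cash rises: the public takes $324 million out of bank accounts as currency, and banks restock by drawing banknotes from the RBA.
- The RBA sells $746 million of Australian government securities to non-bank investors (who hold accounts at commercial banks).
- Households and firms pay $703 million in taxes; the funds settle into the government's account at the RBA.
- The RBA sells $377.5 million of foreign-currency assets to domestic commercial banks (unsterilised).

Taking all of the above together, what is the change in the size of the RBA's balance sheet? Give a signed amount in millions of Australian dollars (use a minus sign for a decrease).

-$1123.5 million

RBA balance sheet:
  Assets:      Securities −$746M, Foreign assets −$377.5M
  Liabilities: Bank reserves −$2150.5M, Currency in circulation +$324M, Government deposits +$703M
Commercial banking system:
  Assets:      Reserves at CB −$2150.5M, Foreign assets +$377.5M
  Liabilities: Checkable deposits −$1773M
Change in total RBA assets = -$1123.5 million.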